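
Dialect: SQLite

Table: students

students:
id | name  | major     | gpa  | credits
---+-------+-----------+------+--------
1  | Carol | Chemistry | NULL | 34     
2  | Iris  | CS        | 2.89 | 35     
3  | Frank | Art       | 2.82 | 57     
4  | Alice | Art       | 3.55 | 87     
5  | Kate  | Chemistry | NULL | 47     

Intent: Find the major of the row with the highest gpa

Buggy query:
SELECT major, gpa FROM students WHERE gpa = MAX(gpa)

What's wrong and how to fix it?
Bug: MAX(gpa) is an aggregate and cannot be used directly in WHERE

Fix: Use a subquery: WHERE gpa = (SELECT MAX(gpa) FROM students)

Corrected query:
SELECT major, gpa FROM students WHERE gpa = (SELECT MAX(gpa) FROM students)

Result:
major | gpa 
------+-----
Art   | 3.55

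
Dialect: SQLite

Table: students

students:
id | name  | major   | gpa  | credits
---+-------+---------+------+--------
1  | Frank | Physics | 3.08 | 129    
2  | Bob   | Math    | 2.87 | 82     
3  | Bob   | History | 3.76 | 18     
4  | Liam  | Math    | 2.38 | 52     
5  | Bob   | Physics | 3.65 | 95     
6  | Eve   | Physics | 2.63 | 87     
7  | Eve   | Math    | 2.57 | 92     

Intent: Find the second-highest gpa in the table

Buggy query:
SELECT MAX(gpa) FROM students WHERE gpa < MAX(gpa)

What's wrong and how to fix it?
Bug: The inner MAX is an aggregate inside WHERE, which is not allowed

Fix: Compute the overall MAX in a subquery, then take MAX of rows below it

Corrected query:
SELECT MAX(gpa) FROM students WHERE gpa < (SELECT MAX(gpa) FROM students)

Result:
MAX(gpa)
--------
3.65    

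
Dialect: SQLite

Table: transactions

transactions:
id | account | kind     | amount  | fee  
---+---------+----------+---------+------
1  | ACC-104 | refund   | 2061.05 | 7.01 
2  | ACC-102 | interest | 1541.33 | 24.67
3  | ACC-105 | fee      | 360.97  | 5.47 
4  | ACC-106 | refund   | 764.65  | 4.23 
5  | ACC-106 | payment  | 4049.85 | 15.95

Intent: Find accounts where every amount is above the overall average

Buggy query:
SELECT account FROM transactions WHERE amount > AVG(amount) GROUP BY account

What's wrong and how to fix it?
Bug: AVG() is an aggregate; it can't sit directly in WHERE

Fix: Compute the overall average in a scalar subquery and compare each group's MIN against it in HAVING

Corrected query:
SELECT account FROM transactions GROUP BY account HAVING MIN(amount) > (SELECT AVG(amount) FROM transactions)

Result:
account
-------
ACC-104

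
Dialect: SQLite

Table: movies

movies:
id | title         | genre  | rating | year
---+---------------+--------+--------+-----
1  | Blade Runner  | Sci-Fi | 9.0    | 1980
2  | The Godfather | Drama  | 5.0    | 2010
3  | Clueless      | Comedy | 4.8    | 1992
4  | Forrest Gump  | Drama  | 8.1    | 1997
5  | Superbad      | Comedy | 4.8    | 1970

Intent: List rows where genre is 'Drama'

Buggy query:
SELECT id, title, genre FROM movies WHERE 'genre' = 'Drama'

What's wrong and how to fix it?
Bug: 'genre' in single quotes is a string literal, not the column; the comparison is literal-vs-literal and never true

Fix: Reference the column as genre without single quotes

Corrected query:
SELECT id, title, genre FROM movies WHERE genre = 'Drama'

Result:
id | title         | genre
---+---------------+------
2  | The Godfather | Drama
4  | Forrest Gump  | Drama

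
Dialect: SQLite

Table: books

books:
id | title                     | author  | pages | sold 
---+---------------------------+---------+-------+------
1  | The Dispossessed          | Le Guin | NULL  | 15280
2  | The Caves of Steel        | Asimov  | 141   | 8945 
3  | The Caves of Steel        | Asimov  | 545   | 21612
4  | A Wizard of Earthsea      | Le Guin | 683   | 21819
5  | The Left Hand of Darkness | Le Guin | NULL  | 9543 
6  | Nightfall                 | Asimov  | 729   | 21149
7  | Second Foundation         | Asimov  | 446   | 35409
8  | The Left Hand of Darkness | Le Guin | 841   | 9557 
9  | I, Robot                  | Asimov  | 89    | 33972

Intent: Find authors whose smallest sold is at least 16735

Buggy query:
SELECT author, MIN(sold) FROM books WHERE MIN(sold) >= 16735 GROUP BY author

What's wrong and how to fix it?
Bug: MIN() in WHERE is a misuse of aggregate

Fix: Replace WHERE with HAVING after the GROUP BY

Corrected query:
SELECT author, MIN(sold) FROM books GROUP BY author HAVING MIN(sold) >= 16735

Result:
(no rows)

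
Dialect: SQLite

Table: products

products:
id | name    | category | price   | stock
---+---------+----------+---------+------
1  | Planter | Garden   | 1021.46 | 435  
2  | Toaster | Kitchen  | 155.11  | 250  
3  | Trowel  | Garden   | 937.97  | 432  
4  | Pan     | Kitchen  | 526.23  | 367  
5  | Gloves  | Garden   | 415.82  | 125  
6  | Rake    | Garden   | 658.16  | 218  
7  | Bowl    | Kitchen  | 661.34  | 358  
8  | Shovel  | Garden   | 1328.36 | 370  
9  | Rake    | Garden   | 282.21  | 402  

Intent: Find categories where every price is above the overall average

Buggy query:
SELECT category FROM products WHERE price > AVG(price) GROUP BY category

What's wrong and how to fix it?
Bug: AVG() is an aggregate; it can't sit directly in WHERE

Fix: Use a subquery for AVG and a HAVING MIN(...) filter so the condition holds for every row in the group

Corrected query:
SELECT category FROM products GROUP BY category HAVING MIN(price) > (SELECT AVG(price) FROM products)

Result:
(no rows)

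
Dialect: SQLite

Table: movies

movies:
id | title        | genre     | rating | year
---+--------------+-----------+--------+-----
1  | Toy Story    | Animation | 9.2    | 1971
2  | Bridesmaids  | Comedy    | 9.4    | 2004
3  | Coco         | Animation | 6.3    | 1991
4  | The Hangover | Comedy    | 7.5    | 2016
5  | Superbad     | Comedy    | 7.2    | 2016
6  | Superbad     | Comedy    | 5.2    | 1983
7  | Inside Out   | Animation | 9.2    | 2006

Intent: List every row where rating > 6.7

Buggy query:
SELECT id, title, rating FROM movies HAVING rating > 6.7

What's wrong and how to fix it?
Bug: HAVING filters the output of aggregation, but this query has no GROUP BY and no aggregate functions, so SQLite rejects it (HAVING clause on a non-aggregate query); the condition here is per row

Fix: Replace HAVING with WHERE since the condition applies to individual rows

Corrected query:
SELECT id, title, rating FROM movies WHERE rating > 6.7

Result:
id | title        | rating
---+--------------+-------
1  | Toy Story    | 9.2   
2  | Bridesmaids  | 9.4   
4  | The Hangover | 7.5   
5  | Superbad     | 7.2   
7  | Inside Out   | 9.2   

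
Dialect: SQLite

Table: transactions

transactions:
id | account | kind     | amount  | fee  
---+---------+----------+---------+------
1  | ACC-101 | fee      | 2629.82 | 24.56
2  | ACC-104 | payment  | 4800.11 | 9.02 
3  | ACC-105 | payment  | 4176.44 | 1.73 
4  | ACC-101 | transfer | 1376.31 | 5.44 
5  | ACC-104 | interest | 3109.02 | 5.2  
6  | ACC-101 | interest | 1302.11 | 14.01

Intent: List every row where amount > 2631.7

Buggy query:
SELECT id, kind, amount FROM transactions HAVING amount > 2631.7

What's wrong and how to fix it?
Bug: HAVING filters the output of aggregation, but this query has no GROUP BY and no aggregate functions, so SQLite rejects it (HAVING clause on a non-aggregate query); the condition here is per row

Fix: Use WHERE for row-level filtering

Corrected query:
SELECT id, kind, amount FROM transactions WHERE amount > 2631.7

Result:
id | kind     | amount 
---+----------+--------
2  | payment  | 4800.11
3  | payment  | 4176.44
5  | interest | 3109.02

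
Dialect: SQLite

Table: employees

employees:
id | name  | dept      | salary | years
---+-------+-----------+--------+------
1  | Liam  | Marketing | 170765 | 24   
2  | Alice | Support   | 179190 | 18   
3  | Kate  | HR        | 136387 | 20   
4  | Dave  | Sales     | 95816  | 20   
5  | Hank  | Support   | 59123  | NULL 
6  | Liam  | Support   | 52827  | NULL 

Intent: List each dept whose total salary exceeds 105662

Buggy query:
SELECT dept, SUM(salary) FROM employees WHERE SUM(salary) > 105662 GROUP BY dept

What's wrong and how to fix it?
Bug: SUM(salary) is an aggregate, but WHERE filters rows before aggregation

Fix: Use HAVING (which filters groups after aggregation) instead of WHERE

Corrected query:
SELECT dept, SUM(salary) FROM employees GROUP BY dept HAVING SUM(salary) > 105662

Result:
dept      | SUM(salary)
----------+------------
HR        | 136387     
Marketing | 170765     
Support   | 291140     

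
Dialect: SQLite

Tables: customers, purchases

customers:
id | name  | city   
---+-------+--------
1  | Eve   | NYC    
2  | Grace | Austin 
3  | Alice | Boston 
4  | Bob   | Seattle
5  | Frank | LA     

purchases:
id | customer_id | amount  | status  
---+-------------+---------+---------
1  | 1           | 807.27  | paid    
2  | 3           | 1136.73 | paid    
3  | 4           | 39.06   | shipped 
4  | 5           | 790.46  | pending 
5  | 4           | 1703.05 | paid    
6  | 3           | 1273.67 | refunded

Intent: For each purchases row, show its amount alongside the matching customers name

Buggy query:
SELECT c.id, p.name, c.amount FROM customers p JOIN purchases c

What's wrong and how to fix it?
Bug: Missing join condition: each purchases row is matched to all customers rows instead of just its own

Fix: Add ON c.customer_id = p.id to the JOIN

Corrected query:
SELECT c.id, p.name, c.amount FROM customers p JOIN purchases c ON c.customer_id = p.id

Result:
id | name  | amount 
---+-------+--------
1  | Eve   | 807.27 
2  | Alice | 1136.73
3  | Bob   | 39.06  
4  | Frank | 790.46 
5  | Bob   | 1703.05
6  | Alice | 1273.67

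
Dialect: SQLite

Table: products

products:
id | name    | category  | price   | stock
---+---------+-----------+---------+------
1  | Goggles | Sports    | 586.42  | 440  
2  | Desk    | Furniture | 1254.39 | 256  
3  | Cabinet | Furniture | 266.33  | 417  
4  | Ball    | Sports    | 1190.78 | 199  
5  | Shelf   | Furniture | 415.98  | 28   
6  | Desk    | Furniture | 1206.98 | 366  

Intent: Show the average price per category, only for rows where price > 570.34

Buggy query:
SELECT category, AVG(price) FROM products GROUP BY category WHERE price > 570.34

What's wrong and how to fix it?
Bug: Row-level WHERE must come before GROUP BY in the clause order

Fix: Place WHERE between FROM and GROUP BY

Corrected query:
SELECT category, AVG(price) FROM products WHERE price > 570.34 GROUP BY category

Result:
category  | AVG(price)
----------+-----------
Furniture | 1230.685  
Sports    | 888.6     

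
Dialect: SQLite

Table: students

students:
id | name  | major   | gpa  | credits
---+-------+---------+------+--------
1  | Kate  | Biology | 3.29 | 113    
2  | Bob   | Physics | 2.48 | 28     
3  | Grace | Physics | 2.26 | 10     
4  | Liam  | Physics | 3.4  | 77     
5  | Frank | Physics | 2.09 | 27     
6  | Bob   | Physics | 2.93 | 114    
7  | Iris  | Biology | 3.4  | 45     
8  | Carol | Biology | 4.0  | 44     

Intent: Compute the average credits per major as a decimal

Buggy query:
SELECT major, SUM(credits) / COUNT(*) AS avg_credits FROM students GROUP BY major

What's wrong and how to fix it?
Bug: SUM(credits) and COUNT(*) are both integers; the division truncates the fractional part

Fix: Multiply by 1.0 (or CAST to REAL) to force floating-point division

Corrected query:
SELECT major, SUM(credits) * 1.0 / COUNT(*) AS avg_credits FROM students GROUP BY major

Result:
major   | avg_credits
--------+------------
Biology | 67.333333  
Physics | 51.2       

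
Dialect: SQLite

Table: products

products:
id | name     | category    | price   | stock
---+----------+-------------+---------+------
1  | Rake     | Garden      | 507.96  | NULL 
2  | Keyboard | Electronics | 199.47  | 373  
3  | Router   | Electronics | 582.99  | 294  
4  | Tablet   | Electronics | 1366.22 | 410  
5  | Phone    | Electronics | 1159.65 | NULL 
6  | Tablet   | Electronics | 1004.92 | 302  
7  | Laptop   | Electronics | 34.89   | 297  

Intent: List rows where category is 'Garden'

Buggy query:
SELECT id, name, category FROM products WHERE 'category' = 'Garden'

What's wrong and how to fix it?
Bug: 'category' in single quotes is a string literal, not the column; the comparison is literal-vs-literal and never true

Fix: Remove the quotes around the column name (or use double quotes for an identifier)

Corrected query:
SELECT id, name, category FROM products WHERE category = 'Garden'

Result:
id | name | category
---+------+---------
1  | Rake | Garden  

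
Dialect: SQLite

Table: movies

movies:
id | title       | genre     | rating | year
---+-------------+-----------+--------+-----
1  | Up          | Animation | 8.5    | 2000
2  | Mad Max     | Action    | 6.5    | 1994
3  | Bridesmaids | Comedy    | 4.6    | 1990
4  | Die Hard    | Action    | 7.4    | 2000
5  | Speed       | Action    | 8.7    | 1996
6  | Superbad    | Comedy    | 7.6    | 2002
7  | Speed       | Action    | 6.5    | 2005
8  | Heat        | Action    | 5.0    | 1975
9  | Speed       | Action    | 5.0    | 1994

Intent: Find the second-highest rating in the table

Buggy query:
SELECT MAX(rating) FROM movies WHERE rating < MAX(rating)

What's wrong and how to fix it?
Bug: The inner MAX is an aggregate inside WHERE, which is not allowed

Fix: Compute the overall MAX in a subquery, then take MAX of rows below it

Corrected query:
SELECT MAX(rating) FROM movies WHERE rating < (SELECT MAX(rating) FROM movies)

Result:
MAX(rating)
-----------
8.5        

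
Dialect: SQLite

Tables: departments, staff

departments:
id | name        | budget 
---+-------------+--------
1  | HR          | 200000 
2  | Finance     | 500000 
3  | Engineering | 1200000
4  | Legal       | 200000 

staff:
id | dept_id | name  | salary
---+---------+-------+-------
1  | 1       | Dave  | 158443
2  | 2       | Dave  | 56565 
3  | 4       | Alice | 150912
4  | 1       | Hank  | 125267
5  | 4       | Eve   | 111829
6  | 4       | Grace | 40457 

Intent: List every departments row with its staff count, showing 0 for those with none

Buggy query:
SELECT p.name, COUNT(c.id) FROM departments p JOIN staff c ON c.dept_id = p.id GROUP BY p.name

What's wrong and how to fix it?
Bug: An inner join excludes parents with zero children

Fix: Switch to LEFT JOIN to retain unmatched parent rows

Corrected query:
SELECT p.name, COUNT(c.id) FROM departments p LEFT JOIN staff c ON c.dept_id = p.id GROUP BY p.name

Result:
name        | COUNT(c.id)
------------+------------
Engineering | 0          
Finance     | 1          
HR          | 2          
Legal       | 3          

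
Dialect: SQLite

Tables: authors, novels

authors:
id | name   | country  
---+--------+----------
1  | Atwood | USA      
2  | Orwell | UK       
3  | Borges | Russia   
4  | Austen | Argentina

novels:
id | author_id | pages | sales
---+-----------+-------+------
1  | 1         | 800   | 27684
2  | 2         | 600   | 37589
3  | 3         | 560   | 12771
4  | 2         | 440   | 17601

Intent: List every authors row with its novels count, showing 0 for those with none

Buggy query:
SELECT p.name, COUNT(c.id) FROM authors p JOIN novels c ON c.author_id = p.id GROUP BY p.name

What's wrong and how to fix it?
Bug: INNER JOIN drops authors rows that have no matching novels rows

Fix: Switch to LEFT JOIN to retain unmatched parent rows

Corrected query:
SELECT p.name, COUNT(c.id) FROM authors p LEFT JOIN novels c ON c.author_id = p.id GROUP BY p.name

Result:
name   | COUNT(c.id)
-------+------------
Atwood | 1          
Austen | 0          
Borges | 1          
Orwell | 2          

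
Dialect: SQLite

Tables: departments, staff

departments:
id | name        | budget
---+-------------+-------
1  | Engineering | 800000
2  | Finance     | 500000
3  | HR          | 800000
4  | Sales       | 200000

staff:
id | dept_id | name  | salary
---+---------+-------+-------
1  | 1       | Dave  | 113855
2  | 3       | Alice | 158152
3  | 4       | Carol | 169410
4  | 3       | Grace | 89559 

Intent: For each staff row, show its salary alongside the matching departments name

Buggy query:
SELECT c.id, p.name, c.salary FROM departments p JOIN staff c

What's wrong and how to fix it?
Bug: Missing join condition: each staff row is matched to all departments rows instead of just its own

Fix: Add ON c.dept_id = p.id to the JOIN

Corrected query:
SELECT c.id, p.name, c.salary FROM departments p JOIN staff c ON c.dept_id = p.id

Result:
id | name        | salary
---+-------------+-------
1  | Engineering | 113855
2  | HR          | 158152
3  | Sales       | 169410
4  | HR          | 89559 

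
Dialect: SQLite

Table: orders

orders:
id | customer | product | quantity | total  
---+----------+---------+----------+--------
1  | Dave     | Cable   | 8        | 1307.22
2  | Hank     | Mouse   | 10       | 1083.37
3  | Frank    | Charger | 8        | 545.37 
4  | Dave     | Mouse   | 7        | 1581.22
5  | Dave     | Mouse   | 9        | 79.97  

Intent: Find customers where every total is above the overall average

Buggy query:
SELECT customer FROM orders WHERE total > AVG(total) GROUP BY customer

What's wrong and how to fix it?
Bug: AVG() is an aggregate; it can't sit directly in WHERE

Fix: Use a subquery for AVG and a HAVING MIN(...) filter so the condition holds for every row in the group

Corrected query:
SELECT customer FROM orders GROUP BY customer HAVING MIN(total) > (SELECT AVG(total) FROM orders)

Result:
customer
--------
Hank    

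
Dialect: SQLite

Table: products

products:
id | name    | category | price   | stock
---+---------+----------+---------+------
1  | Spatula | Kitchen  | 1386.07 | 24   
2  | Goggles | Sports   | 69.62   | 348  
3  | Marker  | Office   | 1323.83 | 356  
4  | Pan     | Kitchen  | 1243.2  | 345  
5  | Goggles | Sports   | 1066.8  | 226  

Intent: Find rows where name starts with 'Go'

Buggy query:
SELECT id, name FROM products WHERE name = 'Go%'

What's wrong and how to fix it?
Bug: Wildcards only work with LIKE; '=' treats '%' as a literal character

Fix: Replace '=' with LIKE so 'Go%' is treated as a pattern

Corrected query:
SELECT id, name FROM products WHERE name LIKE 'Go%'

Result:
id | name   
---+--------
2  | Goggles
5  | Goggles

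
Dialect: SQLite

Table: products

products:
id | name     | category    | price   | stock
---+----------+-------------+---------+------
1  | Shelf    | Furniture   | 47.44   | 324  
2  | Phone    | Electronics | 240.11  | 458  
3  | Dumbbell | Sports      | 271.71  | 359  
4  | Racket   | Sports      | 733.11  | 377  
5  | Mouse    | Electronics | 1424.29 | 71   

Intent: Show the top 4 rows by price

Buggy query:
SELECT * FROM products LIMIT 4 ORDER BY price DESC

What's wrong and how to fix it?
Bug: LIMIT must come after ORDER BY

Fix: Swap the clauses: ORDER BY first, then LIMIT

Corrected query:
SELECT * FROM products ORDER BY price DESC LIMIT 4

Result:
id | name     | category    | price   | stock
---+----------+-------------+---------+------
5  | Mouse    | Electronics | 1424.29 | 71   
4  | Racket   | Sports      | 733.11  | 377  
3  | Dumbbell | Sports      | 271.71  | 359  
2  | Phone    | Electronics | 240.11  | 458  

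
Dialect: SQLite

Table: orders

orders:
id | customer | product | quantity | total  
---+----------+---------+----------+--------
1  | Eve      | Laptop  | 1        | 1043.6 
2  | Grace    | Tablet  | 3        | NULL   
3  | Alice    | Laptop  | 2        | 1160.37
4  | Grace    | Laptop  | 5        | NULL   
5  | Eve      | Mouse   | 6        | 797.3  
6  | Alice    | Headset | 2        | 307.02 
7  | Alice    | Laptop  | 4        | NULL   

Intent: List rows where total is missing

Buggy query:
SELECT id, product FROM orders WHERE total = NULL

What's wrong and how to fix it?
Bug: '= NULL' is always unknown in SQL three-valued logic, so no rows match

Fix: Replace '= NULL' with 'IS NULL'

Corrected query:
SELECT id, product FROM orders WHERE total IS NULL

Result:
id | product
---+--------
2  | Tablet 
4  | Laptop 
7  | Laptop 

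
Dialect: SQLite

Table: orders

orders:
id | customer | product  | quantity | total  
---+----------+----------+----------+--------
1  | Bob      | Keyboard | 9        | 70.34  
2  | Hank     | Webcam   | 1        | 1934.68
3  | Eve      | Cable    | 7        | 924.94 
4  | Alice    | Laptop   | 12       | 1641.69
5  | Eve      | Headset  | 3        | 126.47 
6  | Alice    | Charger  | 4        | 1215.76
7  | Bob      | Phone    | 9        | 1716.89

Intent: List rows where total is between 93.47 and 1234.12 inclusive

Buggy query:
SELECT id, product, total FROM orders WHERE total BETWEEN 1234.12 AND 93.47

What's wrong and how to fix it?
Bug: The bounds are reversed; BETWEEN a AND b requires a <= b to match anything

Fix: Swap the bounds so the smaller value comes first

Corrected query:
SELECT id, product, total FROM orders WHERE total BETWEEN 93.47 AND 1234.12

Result:
id | product | total  
---+---------+--------
3  | Cable   | 924.94 
5  | Headset | 126.47 
6  | Charger | 1215.76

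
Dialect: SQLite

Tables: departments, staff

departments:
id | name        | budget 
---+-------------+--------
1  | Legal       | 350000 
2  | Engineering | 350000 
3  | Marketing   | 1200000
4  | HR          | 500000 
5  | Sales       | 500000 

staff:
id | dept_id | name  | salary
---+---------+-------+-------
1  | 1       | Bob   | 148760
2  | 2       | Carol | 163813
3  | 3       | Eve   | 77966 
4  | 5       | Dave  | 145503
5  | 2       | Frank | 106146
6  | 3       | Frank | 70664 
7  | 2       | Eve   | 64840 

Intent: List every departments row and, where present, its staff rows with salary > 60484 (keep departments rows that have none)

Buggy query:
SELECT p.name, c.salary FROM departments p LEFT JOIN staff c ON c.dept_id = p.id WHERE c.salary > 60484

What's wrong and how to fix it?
Bug: Filtering c.salary in WHERE discards the NULL rows produced by LEFT JOIN, turning it into an inner join

Fix: Put 'c.salary > 60484' in the JOIN's ON clause instead of WHERE

Corrected query:
SELECT p.name, c.salary FROM departments p LEFT JOIN staff c ON c.dept_id = p.id AND c.salary > 60484

Result:
name        | salary
------------+-------
Legal       | 148760
Engineering | 64840 
Engineering | 106146
Engineering | 163813
Marketing   | 70664 
Marketing   | 77966 
HR          | NULL  
Sales       | 145503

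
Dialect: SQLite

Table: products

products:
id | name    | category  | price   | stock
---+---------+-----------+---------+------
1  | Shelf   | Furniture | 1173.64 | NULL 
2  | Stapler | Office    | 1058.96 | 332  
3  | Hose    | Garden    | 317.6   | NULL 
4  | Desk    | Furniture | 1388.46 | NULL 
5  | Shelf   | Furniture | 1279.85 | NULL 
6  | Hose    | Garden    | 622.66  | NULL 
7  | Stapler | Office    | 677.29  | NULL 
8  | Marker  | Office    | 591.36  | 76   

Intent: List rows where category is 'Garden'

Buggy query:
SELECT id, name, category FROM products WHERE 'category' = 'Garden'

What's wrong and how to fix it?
Bug: 'category' in single quotes is a string literal, not the column; the comparison is literal-vs-literal and never true

Fix: Reference the column as category without single quotes

Corrected query:
SELECT id, name, category FROM products WHERE category = 'Garden'

Result:
id | name | category
---+------+---------
3  | Hose | Garden  
6  | Hose | Garden  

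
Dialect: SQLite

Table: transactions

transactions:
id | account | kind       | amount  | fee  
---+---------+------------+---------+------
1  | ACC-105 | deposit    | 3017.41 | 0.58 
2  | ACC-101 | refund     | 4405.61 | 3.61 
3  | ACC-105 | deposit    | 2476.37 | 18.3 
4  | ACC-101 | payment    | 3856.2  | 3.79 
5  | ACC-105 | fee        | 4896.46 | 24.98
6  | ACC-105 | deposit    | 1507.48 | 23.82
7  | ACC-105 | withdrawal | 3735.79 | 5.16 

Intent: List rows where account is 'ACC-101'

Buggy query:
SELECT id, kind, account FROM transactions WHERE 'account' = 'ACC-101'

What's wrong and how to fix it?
Bug: Single quotes denote string literals in SQL; the column name is being compared as a constant string

Fix: Reference the column as account without single quotes

Corrected query:
SELECT id, kind, account FROM transactions WHERE account = 'ACC-101'

Result:
id | kind    | account
---+---------+--------
2  | refund  | ACC-101
4  | payment | ACC-101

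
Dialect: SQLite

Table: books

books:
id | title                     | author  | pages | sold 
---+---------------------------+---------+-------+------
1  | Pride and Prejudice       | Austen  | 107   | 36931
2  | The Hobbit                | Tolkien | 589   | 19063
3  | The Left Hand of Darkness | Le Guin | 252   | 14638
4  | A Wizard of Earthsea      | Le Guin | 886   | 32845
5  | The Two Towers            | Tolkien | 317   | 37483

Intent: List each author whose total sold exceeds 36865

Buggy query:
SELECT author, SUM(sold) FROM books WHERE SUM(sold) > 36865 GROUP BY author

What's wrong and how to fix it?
Bug: Aggregate functions cannot appear in a WHERE clause

Fix: Use HAVING (which filters groups after aggregation) instead of WHERE

Corrected query:
SELECT author, SUM(sold) FROM books GROUP BY author HAVING SUM(sold) > 36865

Result:
author  | SUM(sold)
--------+----------
Austen  | 36931    
Le Guin | 47483    
Tolkien | 56546    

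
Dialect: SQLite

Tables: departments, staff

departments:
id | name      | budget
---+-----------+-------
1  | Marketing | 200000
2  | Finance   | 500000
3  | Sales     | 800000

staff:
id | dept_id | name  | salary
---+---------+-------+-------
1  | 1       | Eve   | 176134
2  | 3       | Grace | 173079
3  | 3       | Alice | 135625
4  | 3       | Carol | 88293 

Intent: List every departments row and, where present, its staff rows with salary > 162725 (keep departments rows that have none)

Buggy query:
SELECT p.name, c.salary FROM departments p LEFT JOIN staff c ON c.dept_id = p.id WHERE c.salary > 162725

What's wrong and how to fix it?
Bug: Filtering c.salary in WHERE discards the NULL rows produced by LEFT JOIN, turning it into an inner join

Fix: Put 'c.salary > 162725' in the JOIN's ON clause instead of WHERE

Corrected query:
SELECT p.name, c.salary FROM departments p LEFT JOIN staff c ON c.dept_id = p.id AND c.salary > 162725

Result:
name      | salary
----------+-------
Marketing | 176134
Finance   | NULL  
Sales     | 173079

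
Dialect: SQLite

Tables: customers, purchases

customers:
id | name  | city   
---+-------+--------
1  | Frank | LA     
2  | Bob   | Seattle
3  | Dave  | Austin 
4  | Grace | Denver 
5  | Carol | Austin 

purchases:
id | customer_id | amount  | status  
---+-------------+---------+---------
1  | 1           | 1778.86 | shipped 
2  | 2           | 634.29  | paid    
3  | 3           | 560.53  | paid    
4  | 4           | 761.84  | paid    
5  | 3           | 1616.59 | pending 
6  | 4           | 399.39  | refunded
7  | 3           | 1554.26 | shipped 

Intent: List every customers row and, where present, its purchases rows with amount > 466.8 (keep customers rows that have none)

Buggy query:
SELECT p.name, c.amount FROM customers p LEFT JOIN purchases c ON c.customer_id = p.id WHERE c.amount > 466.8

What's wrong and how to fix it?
Bug: Filtering c.amount in WHERE discards the NULL rows produced by LEFT JOIN, turning it into an inner join

Fix: Put 'c.amount > 466.8' in the JOIN's ON clause instead of WHERE

Corrected query:
SELECT p.name, c.amount FROM customers p LEFT JOIN purchases c ON c.customer_id = p.id AND c.amount > 466.8

Result:
name  | amount 
------+--------
Frank | 1778.86
Bob   | 634.29 
Dave  | 560.53 
Dave  | 1554.26
Dave  | 1616.59
Grace | 761.84 
Carol | NULL   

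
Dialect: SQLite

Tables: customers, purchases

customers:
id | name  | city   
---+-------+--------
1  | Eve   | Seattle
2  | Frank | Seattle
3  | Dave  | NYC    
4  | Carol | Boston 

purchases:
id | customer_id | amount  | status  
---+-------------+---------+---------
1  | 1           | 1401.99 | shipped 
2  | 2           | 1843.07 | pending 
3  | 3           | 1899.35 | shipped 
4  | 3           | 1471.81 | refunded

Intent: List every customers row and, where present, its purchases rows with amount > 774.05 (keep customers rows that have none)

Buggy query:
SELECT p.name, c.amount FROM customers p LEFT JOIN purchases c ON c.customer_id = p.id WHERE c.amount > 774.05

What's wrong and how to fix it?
Bug: Filtering c.amount in WHERE discards the NULL rows produced by LEFT JOIN, turning it into an inner join

Fix: Put 'c.amount > 774.05' in the JOIN's ON clause instead of WHERE

Corrected query:
SELECT p.name, c.amount FROM customers p LEFT JOIN purchases c ON c.customer_id = p.id AND c.amount > 774.05

Result:
name  | amount 
------+--------
Eve   | 1401.99
Frank | 1843.07
Dave  | 1471.81
Dave  | 1899.35
Carol | NULL   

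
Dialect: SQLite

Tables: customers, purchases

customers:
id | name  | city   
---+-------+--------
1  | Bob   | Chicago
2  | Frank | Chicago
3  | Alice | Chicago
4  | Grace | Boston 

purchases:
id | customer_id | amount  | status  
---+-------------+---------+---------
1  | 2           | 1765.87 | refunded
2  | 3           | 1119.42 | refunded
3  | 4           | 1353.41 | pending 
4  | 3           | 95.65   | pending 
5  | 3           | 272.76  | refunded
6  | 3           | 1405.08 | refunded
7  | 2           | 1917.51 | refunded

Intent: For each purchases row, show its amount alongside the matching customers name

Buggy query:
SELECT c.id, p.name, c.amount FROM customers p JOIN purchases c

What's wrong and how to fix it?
Bug: JOIN with no ON clause produces a cartesian product; every purchases row pairs with every customers row

Fix: Add ON c.customer_id = p.id to the JOIN

Corrected query:
SELECT c.id, p.name, c.amount FROM customers p JOIN purchases c ON c.customer_id = p.id

Result:
id | name  | amount 
---+-------+--------
1  | Frank | 1765.87
2  | Alice | 1119.42
3  | Grace | 1353.41
4  | Alice | 95.65  
5  | Alice | 272.76 
6  | Alice | 1405.08
7  | Frank | 1917.51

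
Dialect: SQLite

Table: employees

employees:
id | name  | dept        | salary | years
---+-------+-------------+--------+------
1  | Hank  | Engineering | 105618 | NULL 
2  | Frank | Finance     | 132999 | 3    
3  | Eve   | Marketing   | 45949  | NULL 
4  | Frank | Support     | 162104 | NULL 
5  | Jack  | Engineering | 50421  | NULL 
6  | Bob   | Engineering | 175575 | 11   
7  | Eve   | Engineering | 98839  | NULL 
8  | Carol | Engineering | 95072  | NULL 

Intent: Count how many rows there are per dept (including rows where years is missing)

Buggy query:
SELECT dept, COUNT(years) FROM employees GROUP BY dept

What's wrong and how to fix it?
Bug: COUNT(years) skips NULLs, so groups with missing years are undercounted

Fix: Use COUNT(*) to count all rows regardless of NULL

Corrected query:
SELECT dept, COUNT(*) FROM employees GROUP BY dept

Result:
dept        | COUNT(*)
------------+---------
Engineering | 5       
Finance     | 1       
Marketing   | 1       
Support     | 1       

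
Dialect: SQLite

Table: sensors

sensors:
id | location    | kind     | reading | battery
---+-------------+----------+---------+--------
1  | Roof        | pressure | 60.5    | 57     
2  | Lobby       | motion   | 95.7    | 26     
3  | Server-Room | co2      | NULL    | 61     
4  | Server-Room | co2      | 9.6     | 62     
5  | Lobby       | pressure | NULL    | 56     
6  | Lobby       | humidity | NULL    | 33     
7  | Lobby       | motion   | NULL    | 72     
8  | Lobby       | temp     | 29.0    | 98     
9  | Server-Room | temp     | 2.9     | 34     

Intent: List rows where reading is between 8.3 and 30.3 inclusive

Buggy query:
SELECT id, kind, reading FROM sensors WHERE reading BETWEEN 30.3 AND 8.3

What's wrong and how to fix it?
Bug: The bounds are reversed; BETWEEN a AND b requires a <= b to match anything

Fix: Write BETWEEN 8.3 AND 30.3

Corrected query:
SELECT id, kind, reading FROM sensors WHERE reading BETWEEN 8.3 AND 30.3

Result:
id | kind | reading
---+------+--------
4  | co2  | 9.6    
8  | temp | 29     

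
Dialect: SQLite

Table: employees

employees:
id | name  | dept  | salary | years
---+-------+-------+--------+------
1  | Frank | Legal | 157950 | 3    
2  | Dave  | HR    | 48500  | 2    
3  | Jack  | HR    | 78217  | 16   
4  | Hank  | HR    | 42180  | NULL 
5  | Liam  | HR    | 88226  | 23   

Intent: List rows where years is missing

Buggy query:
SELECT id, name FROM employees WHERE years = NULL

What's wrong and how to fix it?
Bug: '= NULL' is always unknown in SQL three-valued logic, so no rows match

Fix: Replace '= NULL' with 'IS NULL'

Corrected query:
SELECT id, name FROM employees WHERE years IS NULL

Result:
id | name
---+-----
4  | Hank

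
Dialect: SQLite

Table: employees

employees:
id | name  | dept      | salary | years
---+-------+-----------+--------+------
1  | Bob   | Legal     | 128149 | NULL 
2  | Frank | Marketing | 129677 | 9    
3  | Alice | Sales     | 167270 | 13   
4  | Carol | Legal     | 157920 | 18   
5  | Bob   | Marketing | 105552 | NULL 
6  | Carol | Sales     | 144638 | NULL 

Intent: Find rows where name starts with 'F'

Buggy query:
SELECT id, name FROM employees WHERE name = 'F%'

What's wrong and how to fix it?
Bug: '=' compares the literal string including the % character; pattern matching needs LIKE

Fix: Replace '=' with LIKE so 'F%' is treated as a pattern

Corrected query:
SELECT id, name FROM employees WHERE name LIKE 'F%'

Result:
id | name 
---+------
2  | Frank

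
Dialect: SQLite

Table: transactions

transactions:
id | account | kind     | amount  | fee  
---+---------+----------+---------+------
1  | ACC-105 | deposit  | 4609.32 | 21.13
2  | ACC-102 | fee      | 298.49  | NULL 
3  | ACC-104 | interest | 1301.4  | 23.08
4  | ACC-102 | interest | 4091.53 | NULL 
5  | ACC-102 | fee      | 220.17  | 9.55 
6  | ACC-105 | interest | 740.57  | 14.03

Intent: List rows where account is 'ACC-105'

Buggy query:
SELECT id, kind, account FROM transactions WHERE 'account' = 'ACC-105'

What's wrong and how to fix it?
Bug: Single quotes denote string literals in SQL; the column name is being compared as a constant string

Fix: Reference the column as account without single quotes

Corrected query:
SELECT id, kind, account FROM transactions WHERE account = 'ACC-105'

Result:
id | kind     | account
---+----------+--------
1  | deposit  | ACC-105
6  | interest | ACC-105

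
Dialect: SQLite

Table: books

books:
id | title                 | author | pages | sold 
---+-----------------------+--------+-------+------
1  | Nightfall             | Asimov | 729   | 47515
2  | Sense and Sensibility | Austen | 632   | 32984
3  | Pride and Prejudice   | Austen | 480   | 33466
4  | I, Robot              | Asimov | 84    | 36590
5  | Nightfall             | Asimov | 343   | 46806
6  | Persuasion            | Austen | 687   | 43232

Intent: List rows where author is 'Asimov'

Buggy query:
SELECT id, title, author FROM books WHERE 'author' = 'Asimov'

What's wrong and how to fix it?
Bug: Single quotes denote string literals in SQL; the column name is being compared as a constant string

Fix: Reference the column as author without single quotes

Corrected query:
SELECT id, title, author FROM books WHERE author = 'Asimov'

Result:
id | title     | author
---+-----------+-------
1  | Nightfall | Asimov
4  | I, Robot  | Asimov
5  | Nightfall | Asimov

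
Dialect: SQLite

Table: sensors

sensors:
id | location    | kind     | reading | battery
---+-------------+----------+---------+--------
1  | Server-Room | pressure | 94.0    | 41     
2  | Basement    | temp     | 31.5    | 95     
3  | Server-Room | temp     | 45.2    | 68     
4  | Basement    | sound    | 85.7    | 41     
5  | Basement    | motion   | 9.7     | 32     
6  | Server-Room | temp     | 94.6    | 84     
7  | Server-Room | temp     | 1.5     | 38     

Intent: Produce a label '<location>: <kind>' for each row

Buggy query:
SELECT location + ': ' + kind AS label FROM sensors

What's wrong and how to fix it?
Bug: SQLite uses || for string concatenation; + coerces text to numbers (yielding 0)

Fix: Replace + with || to concatenate text

Corrected query:
SELECT location || ': ' || kind AS label FROM sensors

Result:
label                
---------------------
Server-Room: pressure
Basement: temp       
Server-Room: temp    
Basement: sound      
Basement: motion     
Server-Room: temp    
Server-Room: temp    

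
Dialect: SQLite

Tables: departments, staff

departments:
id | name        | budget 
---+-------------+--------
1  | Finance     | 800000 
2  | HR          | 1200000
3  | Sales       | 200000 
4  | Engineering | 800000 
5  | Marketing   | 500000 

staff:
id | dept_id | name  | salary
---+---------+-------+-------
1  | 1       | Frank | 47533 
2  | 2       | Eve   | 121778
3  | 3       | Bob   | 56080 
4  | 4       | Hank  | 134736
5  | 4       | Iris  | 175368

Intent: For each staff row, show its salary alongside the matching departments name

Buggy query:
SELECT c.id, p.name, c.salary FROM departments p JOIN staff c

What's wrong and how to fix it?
Bug: JOIN with no ON clause produces a cartesian product; every staff row pairs with every departments row

Fix: Specify the join condition linking the foreign key to the parent id

Corrected query:
SELECT c.id, p.name, c.salary FROM departments p JOIN staff c ON c.dept_id = p.id

Result:
id | name        | salary
---+-------------+-------
1  | Finance     | 47533 
2  | HR          | 121778
3  | Sales       | 56080 
4  | Engineering | 134736
5  | Engineering | 175368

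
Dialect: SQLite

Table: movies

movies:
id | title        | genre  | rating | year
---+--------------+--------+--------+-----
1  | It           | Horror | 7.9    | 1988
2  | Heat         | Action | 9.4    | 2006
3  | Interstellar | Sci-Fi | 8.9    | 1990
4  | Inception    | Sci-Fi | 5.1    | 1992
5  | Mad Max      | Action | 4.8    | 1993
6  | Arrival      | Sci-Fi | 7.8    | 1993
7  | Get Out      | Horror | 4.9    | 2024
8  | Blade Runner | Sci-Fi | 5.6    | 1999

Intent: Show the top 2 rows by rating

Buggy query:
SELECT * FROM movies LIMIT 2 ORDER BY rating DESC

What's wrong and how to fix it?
Bug: LIMIT must come after ORDER BY

Fix: Swap the clauses: ORDER BY first, then LIMIT

Corrected query:
SELECT * FROM movies ORDER BY rating DESC LIMIT 2

Result:
id | title        | genre  | rating | year
---+--------------+--------+--------+-----
2  | Heat         | Action | 9.4    | 2006
3  | Interstellar | Sci-Fi | 8.9    | 1990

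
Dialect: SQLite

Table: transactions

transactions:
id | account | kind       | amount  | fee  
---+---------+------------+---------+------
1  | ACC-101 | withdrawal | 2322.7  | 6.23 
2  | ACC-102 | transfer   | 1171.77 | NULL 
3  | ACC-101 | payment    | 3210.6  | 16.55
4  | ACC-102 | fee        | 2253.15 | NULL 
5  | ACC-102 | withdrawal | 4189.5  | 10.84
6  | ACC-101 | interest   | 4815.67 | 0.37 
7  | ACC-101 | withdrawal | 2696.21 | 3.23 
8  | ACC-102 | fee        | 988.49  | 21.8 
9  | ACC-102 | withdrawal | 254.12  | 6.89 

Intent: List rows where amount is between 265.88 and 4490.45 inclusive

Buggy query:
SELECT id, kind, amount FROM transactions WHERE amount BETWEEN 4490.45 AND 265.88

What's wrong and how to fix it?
Bug: The bounds are reversed; BETWEEN a AND b requires a <= b to match anything

Fix: Swap the bounds so the smaller value comes first

Corrected query:
SELECT id, kind, amount FROM transactions WHERE amount BETWEEN 265.88 AND 4490.45

Result:
id | kind       | amount 
---+------------+--------
1  | withdrawal | 2322.7 
2  | transfer   | 1171.77
3  | payment    | 3210.6 
4  | fee        | 2253.15
5  | withdrawal | 4189.5 
7  | withdrawal | 2696.21
8  | fee        | 988.49 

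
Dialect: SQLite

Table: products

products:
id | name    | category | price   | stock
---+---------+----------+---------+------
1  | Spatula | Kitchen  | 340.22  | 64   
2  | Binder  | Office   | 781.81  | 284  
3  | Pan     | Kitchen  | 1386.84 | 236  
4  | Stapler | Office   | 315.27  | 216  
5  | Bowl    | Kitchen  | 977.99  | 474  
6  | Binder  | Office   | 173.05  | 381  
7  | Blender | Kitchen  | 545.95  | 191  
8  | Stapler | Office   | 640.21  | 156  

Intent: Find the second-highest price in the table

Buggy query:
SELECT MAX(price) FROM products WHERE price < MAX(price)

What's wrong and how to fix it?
Bug: The inner MAX is an aggregate inside WHERE, which is not allowed

Fix: Compute the overall MAX in a subquery, then take MAX of rows below it

Corrected query:
SELECT MAX(price) FROM products WHERE price < (SELECT MAX(price) FROM products)

Result:
MAX(price)
----------
977.99    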